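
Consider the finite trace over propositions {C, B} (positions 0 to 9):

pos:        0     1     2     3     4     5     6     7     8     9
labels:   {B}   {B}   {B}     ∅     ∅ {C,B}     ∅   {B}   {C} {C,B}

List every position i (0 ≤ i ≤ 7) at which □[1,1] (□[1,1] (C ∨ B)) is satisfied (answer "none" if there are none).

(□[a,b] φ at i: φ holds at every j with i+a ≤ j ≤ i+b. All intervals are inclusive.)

0, 3, 5, 6, 7

Evaluate at each i in [0,7]:
  i=0: ✓ (all of [1,1])
  i=1: ✗ (fails at j=2)
  i=2: ✗ (fails at j=3)
  i=3: ✓ (all of [4,4])
  i=4: ✗ (fails at j=5)
  i=5: ✓ (all of [6,6])
  i=6: ✓ (all of [7,7])
  i=7: ✓ (all of [8,8])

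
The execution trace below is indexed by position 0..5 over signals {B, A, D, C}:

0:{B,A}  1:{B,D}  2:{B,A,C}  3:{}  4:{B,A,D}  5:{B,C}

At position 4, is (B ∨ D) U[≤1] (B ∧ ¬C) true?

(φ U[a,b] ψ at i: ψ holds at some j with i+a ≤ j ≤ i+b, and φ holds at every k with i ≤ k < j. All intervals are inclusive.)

Need some j in [4,5] with (B ∧ ¬C), and (B ∨ D) at every k in [4,j-1].
  j=4: (B ∧ ¬C) holds; no prefix to check → satisfied.

Yes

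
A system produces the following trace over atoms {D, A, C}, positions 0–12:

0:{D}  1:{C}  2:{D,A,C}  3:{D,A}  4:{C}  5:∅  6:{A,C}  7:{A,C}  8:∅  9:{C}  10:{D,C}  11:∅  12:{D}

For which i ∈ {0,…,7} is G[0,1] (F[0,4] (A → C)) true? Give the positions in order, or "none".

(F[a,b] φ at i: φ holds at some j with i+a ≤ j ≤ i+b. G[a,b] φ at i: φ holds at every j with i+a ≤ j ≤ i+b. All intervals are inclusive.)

Evaluate at each i in [0,7]:
  i=0: ✓ (all of [0,1])
  i=1: ✓ (all of [1,2])
  i=2: ✓ (all of [2,3])
  i=3: ✓ (all of [3,4])
  i=4: ✓ (all of [4,5])
  i=5: ✓ (all of [5,6])
  i=6: ✓ (all of [6,7])
  i=7: ✓ (all of [7,8])

0, 1, 2, 3, 4, 5, 6, 7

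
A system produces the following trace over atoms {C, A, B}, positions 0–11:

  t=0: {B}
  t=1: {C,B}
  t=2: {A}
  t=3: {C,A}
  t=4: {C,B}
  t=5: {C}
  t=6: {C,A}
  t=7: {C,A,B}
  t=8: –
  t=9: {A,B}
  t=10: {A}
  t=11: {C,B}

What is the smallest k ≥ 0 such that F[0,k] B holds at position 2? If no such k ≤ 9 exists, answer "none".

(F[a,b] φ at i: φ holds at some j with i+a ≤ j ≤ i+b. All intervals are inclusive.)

Scan j = 2,3,… for B:
  j=2: fails
  j=3: fails
  j=4: holds
First hit at j=4, so smallest k = 4-2 = 2.

2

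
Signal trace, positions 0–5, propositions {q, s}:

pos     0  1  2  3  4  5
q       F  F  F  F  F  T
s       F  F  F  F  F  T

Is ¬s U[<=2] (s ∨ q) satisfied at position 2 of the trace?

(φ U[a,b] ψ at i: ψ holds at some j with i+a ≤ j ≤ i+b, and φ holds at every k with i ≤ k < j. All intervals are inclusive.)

Need some j in [2,4] with (s ∨ q), and ¬s at every k in [2,j-1].
  j=2: (s ∨ q) false.
  j=3: (s ∨ q) false.
  j=4: (s ∨ q) false.
No j in the window works → until fails.

Does not hold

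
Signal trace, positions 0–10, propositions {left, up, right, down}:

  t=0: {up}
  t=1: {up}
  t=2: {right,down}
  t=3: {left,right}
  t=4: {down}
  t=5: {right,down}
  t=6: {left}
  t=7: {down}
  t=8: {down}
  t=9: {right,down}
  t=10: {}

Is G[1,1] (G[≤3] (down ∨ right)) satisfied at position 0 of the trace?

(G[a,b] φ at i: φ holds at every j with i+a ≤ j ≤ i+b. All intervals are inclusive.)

False

Check G[≤3] (down ∨ right) at every j in [1,1]:
  j=1: fails at 1
Fails at j=1 → formula fails.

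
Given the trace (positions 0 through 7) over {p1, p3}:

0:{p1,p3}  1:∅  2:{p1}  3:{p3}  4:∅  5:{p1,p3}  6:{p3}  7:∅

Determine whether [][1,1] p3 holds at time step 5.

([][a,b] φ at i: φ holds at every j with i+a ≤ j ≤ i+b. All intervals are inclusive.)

Yes

Check p3 at every j in [6,6]:
  j=6: true
All positions satisfy it → formula holds.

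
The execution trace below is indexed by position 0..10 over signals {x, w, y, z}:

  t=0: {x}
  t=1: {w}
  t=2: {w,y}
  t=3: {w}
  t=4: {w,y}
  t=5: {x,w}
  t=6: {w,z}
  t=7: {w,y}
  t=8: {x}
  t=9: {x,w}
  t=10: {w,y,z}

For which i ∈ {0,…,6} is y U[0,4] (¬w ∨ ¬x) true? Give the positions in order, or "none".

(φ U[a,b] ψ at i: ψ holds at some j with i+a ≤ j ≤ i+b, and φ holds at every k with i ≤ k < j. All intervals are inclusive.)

0, 1, 2, 3, 4, 6

Evaluate at each i in [0,6]:
  i=0: ✓ (rhs at j=0)
  i=1: ✓ (rhs at j=1)
  i=2: ✓ (rhs at j=2)
  i=3: ✓ (rhs at j=3)
  i=4: ✓ (rhs at j=4)
  i=5: ✗ (lhs fails at k=5 before rhs at j=6)
  i=6: ✓ (rhs at j=6)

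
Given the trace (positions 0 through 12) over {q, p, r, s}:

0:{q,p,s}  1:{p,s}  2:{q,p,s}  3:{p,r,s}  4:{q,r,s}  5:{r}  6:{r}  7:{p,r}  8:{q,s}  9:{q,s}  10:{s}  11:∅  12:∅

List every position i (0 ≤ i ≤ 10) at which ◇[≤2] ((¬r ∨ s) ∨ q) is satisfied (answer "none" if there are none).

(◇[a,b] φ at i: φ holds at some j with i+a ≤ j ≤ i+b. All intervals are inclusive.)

0, 1, 2, 3, 4, 6, 7, 8, 9, 10

Evaluate at each i in [0,10]:
  i=0: ✓ (witness j=0)
  i=1: ✓ (witness j=1)
  i=2: ✓ (witness j=2)
  i=3: ✓ (witness j=3)
  i=4: ✓ (witness j=4)
  i=5: ✗ (none in [5,7])
  i=6: ✓ (witness j=8)
  i=7: ✓ (witness j=8)
  i=8: ✓ (witness j=8)
  i=9: ✓ (witness j=9)
  i=10: ✓ (witness j=10)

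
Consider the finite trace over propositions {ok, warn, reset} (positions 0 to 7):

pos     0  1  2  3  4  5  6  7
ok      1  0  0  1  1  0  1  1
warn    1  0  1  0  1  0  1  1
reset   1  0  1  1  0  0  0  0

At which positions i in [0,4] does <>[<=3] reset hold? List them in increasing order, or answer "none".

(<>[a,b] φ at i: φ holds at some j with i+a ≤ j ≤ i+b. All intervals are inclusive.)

Evaluate at each i in [0,4]:
  i=0: ✓ (witness j=0)
  i=1: ✓ (witness j=2)
  i=2: ✓ (witness j=2)
  i=3: ✓ (witness j=3)
  i=4: ✗ (none in [4,7])

0, 1, 2, 3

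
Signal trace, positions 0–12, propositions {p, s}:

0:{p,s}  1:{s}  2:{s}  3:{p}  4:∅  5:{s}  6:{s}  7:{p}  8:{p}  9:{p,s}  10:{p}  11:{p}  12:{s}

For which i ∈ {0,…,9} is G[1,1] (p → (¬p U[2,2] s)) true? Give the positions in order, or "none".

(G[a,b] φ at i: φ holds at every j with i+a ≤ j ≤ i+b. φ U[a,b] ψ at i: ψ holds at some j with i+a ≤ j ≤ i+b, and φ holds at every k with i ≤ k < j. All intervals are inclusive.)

Evaluate at each i in [0,9]:
  i=0: ✓ (all of [1,1])
  i=1: ✓ (all of [2,2])
  i=2: ✗ (fails at j=3)
  i=3: ✓ (all of [4,4])
  i=4: ✓ (all of [5,5])
  i=5: ✓ (all of [6,6])
  i=6: ✗ (fails at j=7)
  i=7: ✗ (fails at j=8)
  i=8: ✗ (fails at j=9)
  i=9: ✗ (fails at j=10)

0, 1, 3, 4, 5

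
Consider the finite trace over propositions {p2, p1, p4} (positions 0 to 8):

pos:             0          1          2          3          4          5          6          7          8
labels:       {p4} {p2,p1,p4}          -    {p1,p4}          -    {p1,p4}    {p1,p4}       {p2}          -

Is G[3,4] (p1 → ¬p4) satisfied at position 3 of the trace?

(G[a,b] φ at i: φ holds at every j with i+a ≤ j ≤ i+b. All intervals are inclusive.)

False

Check (p1 → ¬p4) at every j in [6,7]:
  j=6: antecedent true; consequent false → ✗
  j=7: antecedent false → ✓
Fails at j=6 → formula fails.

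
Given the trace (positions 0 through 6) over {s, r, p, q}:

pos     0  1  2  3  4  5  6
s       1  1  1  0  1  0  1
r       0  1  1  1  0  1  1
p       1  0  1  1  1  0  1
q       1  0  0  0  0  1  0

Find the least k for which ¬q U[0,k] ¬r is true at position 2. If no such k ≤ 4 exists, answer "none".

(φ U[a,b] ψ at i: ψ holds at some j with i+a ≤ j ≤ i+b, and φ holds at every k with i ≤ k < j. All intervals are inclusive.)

Need earliest j ≥ 2 with ¬r, and ¬q at every k in [2,j-1].
  j=2: rhs fails.
  j=3: rhs fails.
  j=4: rhs holds; lhs holds on [2,3]. k = 2.

2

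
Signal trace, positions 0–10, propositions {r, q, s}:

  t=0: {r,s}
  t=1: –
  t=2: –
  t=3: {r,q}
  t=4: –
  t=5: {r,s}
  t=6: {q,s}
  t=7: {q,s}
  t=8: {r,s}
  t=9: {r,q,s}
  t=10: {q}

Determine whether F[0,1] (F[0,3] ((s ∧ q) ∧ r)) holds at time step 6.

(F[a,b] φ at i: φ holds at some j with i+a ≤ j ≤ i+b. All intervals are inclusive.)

Holds

Check F[0,3] ((s ∧ q) ∧ r) at each j in [6,7]:
  j=6: holds (witness at 9)
  j=7: holds (witness at 9)
Found at j=6 → formula holds.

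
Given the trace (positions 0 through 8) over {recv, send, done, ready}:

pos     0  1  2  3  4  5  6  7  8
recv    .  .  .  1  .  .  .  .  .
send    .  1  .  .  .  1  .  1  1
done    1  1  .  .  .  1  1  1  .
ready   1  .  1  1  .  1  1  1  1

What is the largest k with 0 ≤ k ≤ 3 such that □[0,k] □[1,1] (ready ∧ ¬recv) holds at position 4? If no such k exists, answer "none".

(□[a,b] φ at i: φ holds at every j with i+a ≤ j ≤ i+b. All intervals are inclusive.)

□[1,1] (ready ∧ ¬recv) must hold from j=4 onward; find where it first fails.
  j=4: holds
  j=5: holds
  j=6: holds
  j=7: holds
Holds through j=7; largest k = 3.

3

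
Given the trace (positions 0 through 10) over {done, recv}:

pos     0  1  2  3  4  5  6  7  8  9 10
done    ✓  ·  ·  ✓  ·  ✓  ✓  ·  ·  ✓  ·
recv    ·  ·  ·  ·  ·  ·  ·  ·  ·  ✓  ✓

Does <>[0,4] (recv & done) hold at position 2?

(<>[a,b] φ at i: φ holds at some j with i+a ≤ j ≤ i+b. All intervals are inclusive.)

False

Check (recv & done) at each j in [2,6]:
  j=2: false
  j=3: false
  j=4: false
  j=5: false
  j=6: false
No position in the window satisfies it → formula fails.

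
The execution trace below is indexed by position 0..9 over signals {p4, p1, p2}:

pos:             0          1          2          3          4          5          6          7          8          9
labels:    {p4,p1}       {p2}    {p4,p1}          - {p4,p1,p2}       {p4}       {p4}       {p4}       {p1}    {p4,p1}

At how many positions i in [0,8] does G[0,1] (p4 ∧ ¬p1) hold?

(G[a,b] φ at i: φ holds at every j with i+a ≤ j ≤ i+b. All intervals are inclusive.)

2

Evaluate at each i in [0,8]:
  i=0: ✗ (fails at j=0)
  i=1: ✗ (fails at j=1)
  i=2: ✗ (fails at j=2)
  i=3: ✗ (fails at j=3)
  i=4: ✗ (fails at j=4)
  i=5: ✓ (all of [5,6])
  i=6: ✓ (all of [6,7])
  i=7: ✗ (fails at j=8)
  i=8: ✗ (fails at j=8)
Positions where it holds: {5, 6} → 2.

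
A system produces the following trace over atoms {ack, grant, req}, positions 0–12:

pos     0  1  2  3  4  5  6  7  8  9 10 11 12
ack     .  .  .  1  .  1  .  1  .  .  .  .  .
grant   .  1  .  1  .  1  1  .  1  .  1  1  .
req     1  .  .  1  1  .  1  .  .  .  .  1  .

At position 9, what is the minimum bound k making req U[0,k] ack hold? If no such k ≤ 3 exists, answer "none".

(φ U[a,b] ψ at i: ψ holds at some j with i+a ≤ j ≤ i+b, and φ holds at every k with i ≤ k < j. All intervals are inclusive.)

none

Need earliest j ≥ 9 with ack, and req at every k in [9,j-1].
  j=9: rhs fails.
  j=10: rhs fails.
  j=11: rhs fails.
  j=12: rhs fails.
No witness within the range → none.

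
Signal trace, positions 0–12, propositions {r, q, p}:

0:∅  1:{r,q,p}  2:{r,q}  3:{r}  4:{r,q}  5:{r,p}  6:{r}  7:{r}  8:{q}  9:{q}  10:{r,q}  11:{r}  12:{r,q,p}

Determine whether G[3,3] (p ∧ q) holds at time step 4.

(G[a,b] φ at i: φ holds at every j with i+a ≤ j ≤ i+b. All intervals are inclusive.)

Check (p ∧ q) at every j in [7,7]:
  j=7: false
Fails at j=7 → formula fails.

False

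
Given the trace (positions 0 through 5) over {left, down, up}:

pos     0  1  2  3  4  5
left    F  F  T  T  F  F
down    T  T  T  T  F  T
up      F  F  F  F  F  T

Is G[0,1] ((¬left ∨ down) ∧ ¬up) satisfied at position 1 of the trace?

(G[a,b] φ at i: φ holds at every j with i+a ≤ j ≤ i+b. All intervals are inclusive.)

Check ((¬left ∨ down) ∧ ¬up) at every j in [1,2]:
  j=1: true
  j=2: true
All positions satisfy it → formula holds.

True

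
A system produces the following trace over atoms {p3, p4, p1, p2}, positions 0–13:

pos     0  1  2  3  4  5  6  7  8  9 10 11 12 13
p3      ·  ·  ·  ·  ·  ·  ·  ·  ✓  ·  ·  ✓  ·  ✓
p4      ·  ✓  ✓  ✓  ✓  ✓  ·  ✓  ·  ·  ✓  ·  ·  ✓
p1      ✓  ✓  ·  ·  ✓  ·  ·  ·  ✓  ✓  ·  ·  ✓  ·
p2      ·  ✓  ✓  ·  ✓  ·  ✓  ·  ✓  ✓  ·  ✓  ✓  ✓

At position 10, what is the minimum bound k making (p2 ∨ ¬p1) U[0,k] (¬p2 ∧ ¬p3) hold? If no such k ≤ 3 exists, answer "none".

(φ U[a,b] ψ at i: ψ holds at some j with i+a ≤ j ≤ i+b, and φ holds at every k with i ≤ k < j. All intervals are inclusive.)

Need earliest j ≥ 10 with (¬p2 ∧ ¬p3), and (p2 ∨ ¬p1) at every k in [10,j-1].
  j=10: rhs holds (empty prefix). k = 0.

0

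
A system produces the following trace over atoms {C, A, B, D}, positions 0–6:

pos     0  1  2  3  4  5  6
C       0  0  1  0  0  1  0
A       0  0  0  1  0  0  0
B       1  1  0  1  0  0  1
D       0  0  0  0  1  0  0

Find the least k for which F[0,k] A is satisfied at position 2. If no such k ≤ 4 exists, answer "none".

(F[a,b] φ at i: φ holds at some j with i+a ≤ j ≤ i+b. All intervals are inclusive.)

1

Scan j = 2,3,… for A:
  j=2: fails
  j=3: holds
First hit at j=3, so smallest k = 3-2 = 1.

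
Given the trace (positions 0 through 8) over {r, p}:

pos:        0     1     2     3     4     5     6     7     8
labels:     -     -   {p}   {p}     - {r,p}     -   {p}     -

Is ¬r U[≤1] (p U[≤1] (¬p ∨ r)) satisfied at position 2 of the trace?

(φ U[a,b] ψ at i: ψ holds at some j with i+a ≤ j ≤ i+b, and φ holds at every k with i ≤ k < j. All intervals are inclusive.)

Yes

Need some j in [2,3] with (p U[≤1] (¬p ∨ r)), and ¬r at every k in [2,j-1].
  j=2: (p U[≤1] (¬p ∨ r)) — fails.
  j=3: (p U[≤1] (¬p ∨ r)) holds; ¬r holds at every k in [2,2] → satisfied.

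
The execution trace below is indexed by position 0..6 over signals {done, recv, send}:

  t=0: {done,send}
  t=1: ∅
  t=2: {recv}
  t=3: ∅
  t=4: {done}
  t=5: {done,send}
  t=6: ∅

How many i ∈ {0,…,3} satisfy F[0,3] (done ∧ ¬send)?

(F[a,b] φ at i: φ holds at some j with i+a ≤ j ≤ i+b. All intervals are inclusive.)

Evaluate at each i in [0,3]:
  i=0: ✗ (none in [0,3])
  i=1: ✓ (witness j=4)
  i=2: ✓ (witness j=4)
  i=3: ✓ (witness j=4)
Positions where it holds: {1, 2, 3} → 3.

3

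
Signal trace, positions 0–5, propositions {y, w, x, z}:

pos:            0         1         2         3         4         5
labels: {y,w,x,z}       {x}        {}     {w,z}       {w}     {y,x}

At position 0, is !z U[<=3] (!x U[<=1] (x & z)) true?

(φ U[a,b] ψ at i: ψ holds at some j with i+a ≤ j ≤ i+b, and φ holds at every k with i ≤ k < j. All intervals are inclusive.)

Need some j in [0,3] with (!x U[<=1] (x & z)), and !z at every k in [0,j-1].
  j=0: (!x U[<=1] (x & z)) holds; no prefix to check → satisfied.

Yes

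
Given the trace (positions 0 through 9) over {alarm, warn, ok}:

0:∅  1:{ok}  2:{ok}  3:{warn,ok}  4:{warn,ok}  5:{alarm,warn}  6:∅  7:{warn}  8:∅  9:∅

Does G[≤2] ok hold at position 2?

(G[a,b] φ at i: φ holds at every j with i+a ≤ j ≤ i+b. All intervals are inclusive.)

Check ok at every j in [2,4]:
  j=2: true
  j=3: true
  j=4: true
All positions satisfy it → formula holds.

Holds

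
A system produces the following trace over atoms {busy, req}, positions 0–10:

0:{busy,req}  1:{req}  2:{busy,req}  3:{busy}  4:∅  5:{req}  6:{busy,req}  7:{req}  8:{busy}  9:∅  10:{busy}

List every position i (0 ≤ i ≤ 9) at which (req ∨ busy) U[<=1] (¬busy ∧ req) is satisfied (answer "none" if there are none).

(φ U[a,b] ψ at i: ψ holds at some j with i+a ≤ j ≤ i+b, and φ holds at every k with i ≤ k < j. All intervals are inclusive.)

0, 1, 5, 6, 7

Evaluate at each i in [0,9]:
  i=0: ✓ (rhs at j=1; lhs holds on [0,0])
  i=1: ✓ (rhs at j=1)
  i=2: ✗ (no rhs in [2,3])
  i=3: ✗ (no rhs in [3,4])
  i=4: ✗ (lhs fails at k=4 before rhs at j=5)
  i=5: ✓ (rhs at j=5)
  i=6: ✓ (rhs at j=7; lhs holds on [6,6])
  i=7: ✓ (rhs at j=7)
  i=8: ✗ (no rhs in [8,9])
  i=9: ✗ (no rhs in [9,10])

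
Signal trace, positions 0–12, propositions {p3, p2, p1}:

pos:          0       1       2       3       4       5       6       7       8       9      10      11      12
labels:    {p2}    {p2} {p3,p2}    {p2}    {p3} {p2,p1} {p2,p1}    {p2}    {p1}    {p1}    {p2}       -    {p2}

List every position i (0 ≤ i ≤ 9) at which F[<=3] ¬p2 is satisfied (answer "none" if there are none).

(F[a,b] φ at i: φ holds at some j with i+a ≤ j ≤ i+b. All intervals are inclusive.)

1, 2, 3, 4, 5, 6, 7, 8, 9

Evaluate at each i in [0,9]:
  i=0: ✗ (none in [0,3])
  i=1: ✓ (witness j=4)
  i=2: ✓ (witness j=4)
  i=3: ✓ (witness j=4)
  i=4: ✓ (witness j=4)
  i=5: ✓ (witness j=8)
  i=6: ✓ (witness j=8)
  i=7: ✓ (witness j=8)
  i=8: ✓ (witness j=8)
  i=9: ✓ (witness j=9)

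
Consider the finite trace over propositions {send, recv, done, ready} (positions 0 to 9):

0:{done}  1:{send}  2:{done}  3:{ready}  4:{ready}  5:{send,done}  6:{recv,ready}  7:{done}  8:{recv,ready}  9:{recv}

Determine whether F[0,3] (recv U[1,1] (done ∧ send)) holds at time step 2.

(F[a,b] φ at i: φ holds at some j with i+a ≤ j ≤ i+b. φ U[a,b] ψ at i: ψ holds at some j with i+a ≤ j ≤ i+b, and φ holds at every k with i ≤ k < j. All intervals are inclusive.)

Check (recv U[1,1] (done ∧ send)) at each j in [2,5]:
  j=2: fails
  j=3: fails
  j=4: fails
  j=5: fails
No position in the window satisfies it → formula fails.

Does not hold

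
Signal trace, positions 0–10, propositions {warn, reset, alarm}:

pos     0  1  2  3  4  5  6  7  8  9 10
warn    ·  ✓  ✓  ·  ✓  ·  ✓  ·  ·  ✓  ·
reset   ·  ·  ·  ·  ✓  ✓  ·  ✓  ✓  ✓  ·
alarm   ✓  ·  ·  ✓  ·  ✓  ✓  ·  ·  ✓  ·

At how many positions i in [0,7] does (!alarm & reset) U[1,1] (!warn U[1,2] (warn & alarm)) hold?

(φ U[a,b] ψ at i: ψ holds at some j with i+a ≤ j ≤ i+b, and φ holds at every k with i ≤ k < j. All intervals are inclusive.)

2

Evaluate at each i in [0,7]:
  i=0: ✗ (no rhs in [1,1])
  i=1: ✗ (no rhs in [2,2])
  i=2: ✗ (no rhs in [3,3])
  i=3: ✗ (no rhs in [4,4])
  i=4: ✓ (rhs at j=5; lhs holds on [4,4])
  i=5: ✗ (no rhs in [6,6])
  i=6: ✗ (lhs fails at k=6 before rhs at j=7)
  i=7: ✓ (rhs at j=8; lhs holds on [7,7])
Positions where it holds: {4, 7} → 2.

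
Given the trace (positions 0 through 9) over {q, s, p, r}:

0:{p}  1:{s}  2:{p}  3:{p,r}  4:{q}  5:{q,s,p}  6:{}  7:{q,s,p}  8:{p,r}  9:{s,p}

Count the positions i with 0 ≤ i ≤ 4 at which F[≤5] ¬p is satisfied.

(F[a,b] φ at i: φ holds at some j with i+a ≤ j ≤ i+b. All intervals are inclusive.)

Evaluate at each i in [0,4]:
  i=0: ✓ (witness j=1)
  i=1: ✓ (witness j=1)
  i=2: ✓ (witness j=4)
  i=3: ✓ (witness j=4)
  i=4: ✓ (witness j=4)
Positions where it holds: {0, 1, 2, 3, 4} → 5.

5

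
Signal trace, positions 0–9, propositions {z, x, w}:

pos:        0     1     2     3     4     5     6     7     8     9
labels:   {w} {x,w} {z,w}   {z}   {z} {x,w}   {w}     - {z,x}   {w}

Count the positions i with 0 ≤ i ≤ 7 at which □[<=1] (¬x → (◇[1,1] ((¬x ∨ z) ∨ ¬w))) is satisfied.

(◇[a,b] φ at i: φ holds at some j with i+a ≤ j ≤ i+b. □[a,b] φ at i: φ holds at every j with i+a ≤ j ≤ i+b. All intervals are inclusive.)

5

Evaluate at each i in [0,7]:
  i=0: ✗ (fails at j=0)
  i=1: ✓ (all of [1,2])
  i=2: ✓ (all of [2,3])
  i=3: ✗ (fails at j=4)
  i=4: ✗ (fails at j=4)
  i=5: ✓ (all of [5,6])
  i=6: ✓ (all of [6,7])
  i=7: ✓ (all of [7,8])
Positions where it holds: {1, 2, 5, 6, 7} → 5.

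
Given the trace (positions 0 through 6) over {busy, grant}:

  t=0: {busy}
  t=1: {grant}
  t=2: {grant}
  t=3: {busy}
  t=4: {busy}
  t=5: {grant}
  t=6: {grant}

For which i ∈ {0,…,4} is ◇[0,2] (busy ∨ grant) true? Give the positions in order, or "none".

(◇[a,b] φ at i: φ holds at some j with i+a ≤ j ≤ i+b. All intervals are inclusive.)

0, 1, 2, 3, 4

Evaluate at each i in [0,4]:
  i=0: ✓ (witness j=0)
  i=1: ✓ (witness j=1)
  i=2: ✓ (witness j=2)
  i=3: ✓ (witness j=3)
  i=4: ✓ (witness j=4)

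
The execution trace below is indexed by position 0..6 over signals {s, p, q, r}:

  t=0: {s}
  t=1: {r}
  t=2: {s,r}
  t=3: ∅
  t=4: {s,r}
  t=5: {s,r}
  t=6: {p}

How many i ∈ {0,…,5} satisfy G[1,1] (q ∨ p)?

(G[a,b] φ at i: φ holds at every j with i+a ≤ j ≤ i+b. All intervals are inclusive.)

Evaluate at each i in [0,5]:
  i=0: ✗ (fails at j=1)
  i=1: ✗ (fails at j=2)
  i=2: ✗ (fails at j=3)
  i=3: ✗ (fails at j=4)
  i=4: ✗ (fails at j=5)
  i=5: ✓ (all of [6,6])
Positions where it holds: {5} → 1.

1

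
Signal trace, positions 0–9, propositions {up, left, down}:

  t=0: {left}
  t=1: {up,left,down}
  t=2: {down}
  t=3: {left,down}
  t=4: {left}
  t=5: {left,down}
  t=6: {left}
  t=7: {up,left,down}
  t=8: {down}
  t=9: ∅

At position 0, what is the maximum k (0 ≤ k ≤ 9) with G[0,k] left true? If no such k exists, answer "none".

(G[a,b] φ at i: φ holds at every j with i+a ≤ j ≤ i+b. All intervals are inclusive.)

1

left must hold from j=0 onward; find where it first fails.
  j=0: holds
  j=1: holds
  j=2: fails
Holds on [0,1], so largest k = 1.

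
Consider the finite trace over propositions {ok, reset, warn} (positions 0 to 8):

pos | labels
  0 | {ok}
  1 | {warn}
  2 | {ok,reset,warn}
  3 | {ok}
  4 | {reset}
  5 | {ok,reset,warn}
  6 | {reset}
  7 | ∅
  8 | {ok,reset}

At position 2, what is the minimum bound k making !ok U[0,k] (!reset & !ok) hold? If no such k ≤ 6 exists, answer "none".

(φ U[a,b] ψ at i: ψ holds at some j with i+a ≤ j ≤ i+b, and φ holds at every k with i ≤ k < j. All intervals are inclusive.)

Need earliest j ≥ 2 with (!reset & !ok), and !ok at every k in [2,j-1].
  j=2: rhs fails.
  j=3: rhs fails.
  j=4: rhs fails.
  j=5: rhs fails.
  j=6: rhs fails.
  j=7: rhs holds but lhs fails at k=2.
  j=8: rhs fails.
No witness within the range → none.

none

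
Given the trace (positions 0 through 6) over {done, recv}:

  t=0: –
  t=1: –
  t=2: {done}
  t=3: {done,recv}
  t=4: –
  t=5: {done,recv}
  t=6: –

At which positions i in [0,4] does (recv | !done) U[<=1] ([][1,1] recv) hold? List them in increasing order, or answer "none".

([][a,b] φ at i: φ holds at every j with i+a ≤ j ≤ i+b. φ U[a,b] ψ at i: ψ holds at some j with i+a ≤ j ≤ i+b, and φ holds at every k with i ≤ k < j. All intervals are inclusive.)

1, 2, 3, 4

Evaluate at each i in [0,4]:
  i=0: ✗ (no rhs in [0,1])
  i=1: ✓ (rhs at j=2; lhs holds on [1,1])
  i=2: ✓ (rhs at j=2)
  i=3: ✓ (rhs at j=4; lhs holds on [3,3])
  i=4: ✓ (rhs at j=4)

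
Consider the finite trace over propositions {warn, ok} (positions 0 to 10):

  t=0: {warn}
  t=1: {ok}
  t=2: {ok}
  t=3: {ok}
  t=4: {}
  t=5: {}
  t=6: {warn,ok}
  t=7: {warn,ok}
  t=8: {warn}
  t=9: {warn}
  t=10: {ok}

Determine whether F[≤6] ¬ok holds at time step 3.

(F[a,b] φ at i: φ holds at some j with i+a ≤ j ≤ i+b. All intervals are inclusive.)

Check ¬ok at each j in [3,9]:
  j=3: false
  j=4: true
  j=5: true
  j=6: false
  j=7: false
  j=8: true
  j=9: true
Found at j=4 → formula holds.

Holds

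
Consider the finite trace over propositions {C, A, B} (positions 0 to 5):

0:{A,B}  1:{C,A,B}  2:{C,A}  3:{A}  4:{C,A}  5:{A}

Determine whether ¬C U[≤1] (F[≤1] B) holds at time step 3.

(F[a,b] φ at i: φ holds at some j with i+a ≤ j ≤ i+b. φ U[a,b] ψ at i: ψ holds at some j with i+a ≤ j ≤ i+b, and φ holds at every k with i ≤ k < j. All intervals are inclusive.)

Does not hold

Need some j in [3,4] with F[≤1] B, and ¬C at every k in [3,j-1].
  j=3: F[≤1] B — fails (none in [3,4]).
  j=4: F[≤1] B — fails (none in [4,5]).
No j in the window works → until fails.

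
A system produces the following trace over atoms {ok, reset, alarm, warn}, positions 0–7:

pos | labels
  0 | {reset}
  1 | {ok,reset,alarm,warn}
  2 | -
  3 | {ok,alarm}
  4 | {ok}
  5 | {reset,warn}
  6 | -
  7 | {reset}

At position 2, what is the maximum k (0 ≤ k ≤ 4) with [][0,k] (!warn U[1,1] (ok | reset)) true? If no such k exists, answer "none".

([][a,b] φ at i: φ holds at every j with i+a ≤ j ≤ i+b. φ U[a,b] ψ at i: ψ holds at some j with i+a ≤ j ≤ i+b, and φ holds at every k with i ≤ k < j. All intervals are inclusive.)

2

(!warn U[1,1] (ok | reset)) must hold from j=2 onward; find where it first fails.
  j=2: holds
  j=3: holds
  j=4: holds
  j=5: fails
Holds on [2,4], so largest k = 2.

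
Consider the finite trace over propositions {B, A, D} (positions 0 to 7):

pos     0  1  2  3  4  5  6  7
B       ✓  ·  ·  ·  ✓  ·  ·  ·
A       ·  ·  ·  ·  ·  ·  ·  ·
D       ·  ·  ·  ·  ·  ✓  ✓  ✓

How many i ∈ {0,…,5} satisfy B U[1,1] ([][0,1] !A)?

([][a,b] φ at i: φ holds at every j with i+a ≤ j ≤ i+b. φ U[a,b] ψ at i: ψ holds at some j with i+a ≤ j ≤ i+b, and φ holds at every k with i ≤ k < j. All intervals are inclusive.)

Evaluate at each i in [0,5]:
  i=0: ✓ (rhs at j=1; lhs holds on [0,0])
  i=1: ✗ (lhs fails at k=1 before rhs at j=2)
  i=2: ✗ (lhs fails at k=2 before rhs at j=3)
  i=3: ✗ (lhs fails at k=3 before rhs at j=4)
  i=4: ✓ (rhs at j=5; lhs holds on [4,4])
  i=5: ✗ (lhs fails at k=5 before rhs at j=6)
Positions where it holds: {0, 4} → 2.

2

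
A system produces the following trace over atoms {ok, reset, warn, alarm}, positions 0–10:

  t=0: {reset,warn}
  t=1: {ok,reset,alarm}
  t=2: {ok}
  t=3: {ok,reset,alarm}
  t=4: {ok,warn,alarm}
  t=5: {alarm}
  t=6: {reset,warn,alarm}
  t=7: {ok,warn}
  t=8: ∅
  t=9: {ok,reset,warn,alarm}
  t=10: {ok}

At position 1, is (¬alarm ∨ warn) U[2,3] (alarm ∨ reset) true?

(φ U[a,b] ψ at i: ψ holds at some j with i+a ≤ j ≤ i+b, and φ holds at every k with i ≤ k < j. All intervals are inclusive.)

No

Need some j in [3,4] with (alarm ∨ reset), and (¬alarm ∨ warn) at every k in [1,j-1].
  j=3: (alarm ∨ reset) holds, but (¬alarm ∨ warn) fails at k=1 → not this j.
  j=4: (alarm ∨ reset) holds, but (¬alarm ∨ warn) fails at k=1 → not this j.
No j in the window works → until fails.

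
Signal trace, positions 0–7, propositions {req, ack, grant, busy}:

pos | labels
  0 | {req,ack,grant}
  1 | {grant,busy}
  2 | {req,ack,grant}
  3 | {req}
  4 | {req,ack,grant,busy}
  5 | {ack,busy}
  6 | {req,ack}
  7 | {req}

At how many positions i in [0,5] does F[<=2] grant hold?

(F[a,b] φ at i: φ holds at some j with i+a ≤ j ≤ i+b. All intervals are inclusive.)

Evaluate at each i in [0,5]:
  i=0: ✓ (witness j=0)
  i=1: ✓ (witness j=1)
  i=2: ✓ (witness j=2)
  i=3: ✓ (witness j=4)
  i=4: ✓ (witness j=4)
  i=5: ✗ (none in [5,7])
Positions where it holds: {0, 1, 2, 3, 4} → 5.

5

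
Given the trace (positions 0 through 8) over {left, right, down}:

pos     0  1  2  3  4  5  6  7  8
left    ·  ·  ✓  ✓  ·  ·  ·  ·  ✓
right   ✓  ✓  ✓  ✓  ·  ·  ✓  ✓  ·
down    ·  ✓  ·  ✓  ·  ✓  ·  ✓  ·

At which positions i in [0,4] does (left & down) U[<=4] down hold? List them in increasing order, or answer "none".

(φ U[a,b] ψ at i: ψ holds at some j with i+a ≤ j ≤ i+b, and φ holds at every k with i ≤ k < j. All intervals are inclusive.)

1, 3

Evaluate at each i in [0,4]:
  i=0: ✗ (lhs fails at k=0 before rhs at j=1)
  i=1: ✓ (rhs at j=1)
  i=2: ✗ (lhs fails at k=2 before rhs at j=3)
  i=3: ✓ (rhs at j=3)
  i=4: ✗ (lhs fails at k=4 before rhs at j=5)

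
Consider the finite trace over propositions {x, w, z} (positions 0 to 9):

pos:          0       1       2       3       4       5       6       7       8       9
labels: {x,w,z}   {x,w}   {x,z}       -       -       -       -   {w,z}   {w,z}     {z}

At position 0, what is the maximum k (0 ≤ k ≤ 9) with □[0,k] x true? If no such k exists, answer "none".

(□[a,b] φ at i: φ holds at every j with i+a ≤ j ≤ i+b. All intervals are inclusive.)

x must hold from j=0 onward; find where it first fails.
  j=0: holds
  j=1: holds
  j=2: holds
  j=3: fails
Holds on [0,2], so largest k = 2.

2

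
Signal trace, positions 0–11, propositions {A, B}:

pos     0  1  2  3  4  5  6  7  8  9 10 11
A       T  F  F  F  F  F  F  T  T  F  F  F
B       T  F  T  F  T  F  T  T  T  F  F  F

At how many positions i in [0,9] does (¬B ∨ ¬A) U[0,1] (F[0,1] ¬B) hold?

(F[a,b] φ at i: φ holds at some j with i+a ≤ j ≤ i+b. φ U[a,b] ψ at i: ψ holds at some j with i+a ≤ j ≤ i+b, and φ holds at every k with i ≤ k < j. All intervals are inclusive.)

Evaluate at each i in [0,9]:
  i=0: ✓ (rhs at j=0)
  i=1: ✓ (rhs at j=1)
  i=2: ✓ (rhs at j=2)
  i=3: ✓ (rhs at j=3)
  i=4: ✓ (rhs at j=4)
  i=5: ✓ (rhs at j=5)
  i=6: ✗ (no rhs in [6,7])
  i=7: ✗ (lhs fails at k=7 before rhs at j=8)
  i=8: ✓ (rhs at j=8)
  i=9: ✓ (rhs at j=9)
Positions where it holds: {0, 1, 2, 3, 4, 5, 8, 9} → 8.

8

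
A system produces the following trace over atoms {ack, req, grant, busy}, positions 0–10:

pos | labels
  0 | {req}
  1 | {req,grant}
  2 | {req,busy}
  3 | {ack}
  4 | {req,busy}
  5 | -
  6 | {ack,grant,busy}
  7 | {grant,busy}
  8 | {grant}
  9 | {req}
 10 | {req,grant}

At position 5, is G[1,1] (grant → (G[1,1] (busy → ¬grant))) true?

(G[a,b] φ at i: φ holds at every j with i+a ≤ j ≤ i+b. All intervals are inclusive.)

Check (grant → (G[1,1] (busy → ¬grant))) at every j in [6,6]:
  j=6: antecedent true; consequent fails at 7 → ✗
Fails at j=6 → formula fails.

Does not hold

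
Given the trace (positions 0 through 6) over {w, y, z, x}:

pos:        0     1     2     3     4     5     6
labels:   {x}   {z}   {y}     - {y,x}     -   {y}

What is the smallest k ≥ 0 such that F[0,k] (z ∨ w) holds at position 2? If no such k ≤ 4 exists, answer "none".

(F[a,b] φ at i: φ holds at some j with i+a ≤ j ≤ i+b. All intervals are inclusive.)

none

Scan j = 2,3,… for (z ∨ w):
  j=2: fails
  j=3: fails
  j=4: fails
  j=5: fails
  j=6: fails
No j in [2,6] satisfies it → none.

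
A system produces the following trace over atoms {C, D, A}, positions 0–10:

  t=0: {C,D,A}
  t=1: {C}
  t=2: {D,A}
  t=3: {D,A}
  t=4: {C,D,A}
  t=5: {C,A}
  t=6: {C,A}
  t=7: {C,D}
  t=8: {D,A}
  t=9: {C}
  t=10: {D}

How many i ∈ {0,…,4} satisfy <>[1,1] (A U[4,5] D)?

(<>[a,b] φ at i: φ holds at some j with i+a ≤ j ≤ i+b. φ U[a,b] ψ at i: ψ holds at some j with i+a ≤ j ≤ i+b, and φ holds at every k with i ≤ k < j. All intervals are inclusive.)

Evaluate at each i in [0,4]:
  i=0: ✗ (none in [1,1])
  i=1: ✓ (witness j=2)
  i=2: ✓ (witness j=3)
  i=3: ✗ (none in [4,4])
  i=4: ✗ (none in [5,5])
Positions where it holds: {1, 2} → 2.

2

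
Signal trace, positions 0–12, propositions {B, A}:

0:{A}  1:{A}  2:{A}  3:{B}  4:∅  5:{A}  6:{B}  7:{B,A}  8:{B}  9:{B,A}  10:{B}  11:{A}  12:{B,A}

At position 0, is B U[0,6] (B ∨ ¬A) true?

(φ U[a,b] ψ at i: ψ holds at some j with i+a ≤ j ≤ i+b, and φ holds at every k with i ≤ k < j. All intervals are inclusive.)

No

Need some j in [0,6] with (B ∨ ¬A), and B at every k in [0,j-1].
  j=0: (B ∨ ¬A) false.
  j=1: (B ∨ ¬A) false.
  j=2: (B ∨ ¬A) false.
  j=3: (B ∨ ¬A) holds, but B fails at k=0 → not this j.
  j=4: (B ∨ ¬A) holds, but B fails at k=0 → not this j.
  j=5: (B ∨ ¬A) false.
  j=6: (B ∨ ¬A) holds, but B fails at k=0 → not this j.
No j in the window works → until fails.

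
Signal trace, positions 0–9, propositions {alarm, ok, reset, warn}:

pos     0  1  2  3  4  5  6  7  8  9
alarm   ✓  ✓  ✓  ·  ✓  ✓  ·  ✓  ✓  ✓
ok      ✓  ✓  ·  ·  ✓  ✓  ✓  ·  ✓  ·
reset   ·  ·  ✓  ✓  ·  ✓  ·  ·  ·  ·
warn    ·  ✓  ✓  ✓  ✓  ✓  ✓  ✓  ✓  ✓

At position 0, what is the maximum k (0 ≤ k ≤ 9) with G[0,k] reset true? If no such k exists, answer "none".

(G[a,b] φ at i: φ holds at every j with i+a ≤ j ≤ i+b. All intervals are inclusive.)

reset must hold from j=0 onward; find where it first fails.
  j=0: fails → no k works.

none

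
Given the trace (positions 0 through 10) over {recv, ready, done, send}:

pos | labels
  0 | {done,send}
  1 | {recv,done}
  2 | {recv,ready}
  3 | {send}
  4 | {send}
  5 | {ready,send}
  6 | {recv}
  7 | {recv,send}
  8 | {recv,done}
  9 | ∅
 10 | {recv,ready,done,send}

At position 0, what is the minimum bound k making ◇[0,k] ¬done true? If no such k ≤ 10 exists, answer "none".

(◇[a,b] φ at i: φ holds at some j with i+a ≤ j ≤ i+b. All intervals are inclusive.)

2

Scan j = 0,1,… for ¬done:
  j=0: fails
  j=1: fails
  j=2: holds
First hit at j=2, so smallest k = 2-0 = 2.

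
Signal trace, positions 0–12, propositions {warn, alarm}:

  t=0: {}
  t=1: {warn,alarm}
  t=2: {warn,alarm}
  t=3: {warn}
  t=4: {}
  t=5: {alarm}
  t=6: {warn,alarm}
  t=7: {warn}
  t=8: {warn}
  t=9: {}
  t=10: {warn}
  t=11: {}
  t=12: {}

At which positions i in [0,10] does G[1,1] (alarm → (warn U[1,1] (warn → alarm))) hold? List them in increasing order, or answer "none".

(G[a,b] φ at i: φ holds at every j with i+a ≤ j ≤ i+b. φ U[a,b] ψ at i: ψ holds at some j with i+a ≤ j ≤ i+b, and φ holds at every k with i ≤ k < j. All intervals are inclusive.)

0, 2, 3, 6, 7, 8, 9, 10

Evaluate at each i in [0,10]:
  i=0: ✓ (all of [1,1])
  i=1: ✗ (fails at j=2)
  i=2: ✓ (all of [3,3])
  i=3: ✓ (all of [4,4])
  i=4: ✗ (fails at j=5)
  i=5: ✗ (fails at j=6)
  i=6: ✓ (all of [7,7])
  i=7: ✓ (all of [8,8])
  i=8: ✓ (all of [9,9])
  i=9: ✓ (all of [10,10])
  i=10: ✓ (all of [11,11])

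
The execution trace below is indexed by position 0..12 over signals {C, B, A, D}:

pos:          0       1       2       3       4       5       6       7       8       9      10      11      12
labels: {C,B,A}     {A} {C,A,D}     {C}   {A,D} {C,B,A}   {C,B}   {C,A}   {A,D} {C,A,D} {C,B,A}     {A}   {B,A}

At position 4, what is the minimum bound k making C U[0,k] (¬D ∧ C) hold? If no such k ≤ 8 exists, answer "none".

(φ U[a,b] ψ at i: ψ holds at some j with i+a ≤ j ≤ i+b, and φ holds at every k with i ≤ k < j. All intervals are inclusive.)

none

Need earliest j ≥ 4 with (¬D ∧ C), and C at every k in [4,j-1].
  j=4: rhs fails.
  j=5: rhs holds but lhs fails at k=4.
  j=6: rhs holds but lhs fails at k=4.
  j=7: rhs holds but lhs fails at k=4.
  j=8: rhs fails.
  j=9: rhs fails.
  j=10: rhs holds but lhs fails at k=4.
  j=11: rhs fails.
  j=12: rhs fails.
No witness within the range → none.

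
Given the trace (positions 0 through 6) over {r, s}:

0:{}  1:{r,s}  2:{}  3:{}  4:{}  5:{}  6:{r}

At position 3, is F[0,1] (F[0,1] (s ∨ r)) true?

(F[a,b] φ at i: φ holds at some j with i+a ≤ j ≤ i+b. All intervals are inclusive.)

Does not hold

Check F[0,1] (s ∨ r) at each j in [3,4]:
  j=3: fails (none in [3,4])
  j=4: fails (none in [4,5])
No position in the window satisfies it → formula fails.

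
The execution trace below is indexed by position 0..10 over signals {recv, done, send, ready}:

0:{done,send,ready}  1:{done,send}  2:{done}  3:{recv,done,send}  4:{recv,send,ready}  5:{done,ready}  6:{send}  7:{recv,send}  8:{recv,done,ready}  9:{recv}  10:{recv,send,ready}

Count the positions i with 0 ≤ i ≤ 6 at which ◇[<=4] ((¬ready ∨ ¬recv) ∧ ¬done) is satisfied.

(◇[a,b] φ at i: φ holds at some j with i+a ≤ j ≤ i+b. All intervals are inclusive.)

5

Evaluate at each i in [0,6]:
  i=0: ✗ (none in [0,4])
  i=1: ✗ (none in [1,5])
  i=2: ✓ (witness j=6)
  i=3: ✓ (witness j=6)
  i=4: ✓ (witness j=6)
  i=5: ✓ (witness j=6)
  i=6: ✓ (witness j=6)
Positions where it holds: {2, 3, 4, 5, 6} → 5.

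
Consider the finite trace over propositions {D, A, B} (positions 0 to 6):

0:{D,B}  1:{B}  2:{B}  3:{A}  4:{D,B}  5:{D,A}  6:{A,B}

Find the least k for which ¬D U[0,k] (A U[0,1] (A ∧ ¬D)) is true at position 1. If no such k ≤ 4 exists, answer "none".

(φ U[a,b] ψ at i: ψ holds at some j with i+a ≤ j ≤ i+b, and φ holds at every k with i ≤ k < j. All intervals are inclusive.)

Need earliest j ≥ 1 with (A U[0,1] (A ∧ ¬D)), and ¬D at every k in [1,j-1].
  j=1: rhs fails.
  j=2: rhs fails.
  j=3: rhs holds; lhs holds on [1,2]. k = 2.

2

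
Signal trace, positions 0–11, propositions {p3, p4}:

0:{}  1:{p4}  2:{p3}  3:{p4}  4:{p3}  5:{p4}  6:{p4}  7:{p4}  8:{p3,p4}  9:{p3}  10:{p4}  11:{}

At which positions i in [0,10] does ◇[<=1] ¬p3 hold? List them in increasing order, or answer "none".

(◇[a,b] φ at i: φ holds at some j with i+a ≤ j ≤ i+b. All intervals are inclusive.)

Evaluate at each i in [0,10]:
  i=0: ✓ (witness j=0)
  i=1: ✓ (witness j=1)
  i=2: ✓ (witness j=3)
  i=3: ✓ (witness j=3)
  i=4: ✓ (witness j=5)
  i=5: ✓ (witness j=5)
  i=6: ✓ (witness j=6)
  i=7: ✓ (witness j=7)
  i=8: ✗ (none in [8,9])
  i=9: ✓ (witness j=10)
  i=10: ✓ (witness j=10)

0, 1, 2, 3, 4, 5, 6, 7, 9, 10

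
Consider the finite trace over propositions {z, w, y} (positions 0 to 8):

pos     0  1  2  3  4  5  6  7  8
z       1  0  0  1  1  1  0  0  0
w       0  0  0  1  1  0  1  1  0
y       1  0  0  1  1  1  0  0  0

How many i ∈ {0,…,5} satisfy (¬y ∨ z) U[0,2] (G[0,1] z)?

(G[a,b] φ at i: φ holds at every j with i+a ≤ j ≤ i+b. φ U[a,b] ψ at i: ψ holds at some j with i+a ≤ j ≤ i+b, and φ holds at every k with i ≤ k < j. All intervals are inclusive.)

Evaluate at each i in [0,5]:
  i=0: ✗ (no rhs in [0,2])
  i=1: ✓ (rhs at j=3; lhs holds on [1,2])
  i=2: ✓ (rhs at j=3; lhs holds on [2,2])
  i=3: ✓ (rhs at j=3)
  i=4: ✓ (rhs at j=4)
  i=5: ✗ (no rhs in [5,7])
Positions where it holds: {1, 2, 3, 4} → 4.

4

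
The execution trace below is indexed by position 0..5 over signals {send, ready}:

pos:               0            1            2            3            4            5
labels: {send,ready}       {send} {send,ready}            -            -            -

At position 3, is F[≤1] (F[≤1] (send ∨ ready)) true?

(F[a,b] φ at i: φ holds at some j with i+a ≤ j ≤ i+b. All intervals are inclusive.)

Check F[≤1] (send ∨ ready) at each j in [3,4]:
  j=3: fails (none in [3,4])
  j=4: fails (none in [4,5])
No position in the window satisfies it → formula fails.

No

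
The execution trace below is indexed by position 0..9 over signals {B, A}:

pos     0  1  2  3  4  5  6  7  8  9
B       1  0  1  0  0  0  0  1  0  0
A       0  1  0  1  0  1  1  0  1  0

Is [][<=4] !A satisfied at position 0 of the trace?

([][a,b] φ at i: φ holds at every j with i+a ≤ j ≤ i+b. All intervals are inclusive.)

False

Check !A at every j in [0,4]:
  j=0: true
  j=1: false
  j=2: true
  j=3: false
  j=4: true
Fails at j=1 → formula fails.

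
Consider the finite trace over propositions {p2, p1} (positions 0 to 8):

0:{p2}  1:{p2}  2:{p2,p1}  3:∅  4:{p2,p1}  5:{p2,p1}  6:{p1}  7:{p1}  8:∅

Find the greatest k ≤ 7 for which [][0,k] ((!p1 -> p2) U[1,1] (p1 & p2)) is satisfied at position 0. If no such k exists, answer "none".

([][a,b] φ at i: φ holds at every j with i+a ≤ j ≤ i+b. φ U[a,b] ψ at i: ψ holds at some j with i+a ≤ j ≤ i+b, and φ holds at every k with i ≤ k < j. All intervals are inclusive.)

none

((!p1 -> p2) U[1,1] (p1 & p2)) must hold from j=0 onward; find where it first fails.
  j=0: fails → no k works.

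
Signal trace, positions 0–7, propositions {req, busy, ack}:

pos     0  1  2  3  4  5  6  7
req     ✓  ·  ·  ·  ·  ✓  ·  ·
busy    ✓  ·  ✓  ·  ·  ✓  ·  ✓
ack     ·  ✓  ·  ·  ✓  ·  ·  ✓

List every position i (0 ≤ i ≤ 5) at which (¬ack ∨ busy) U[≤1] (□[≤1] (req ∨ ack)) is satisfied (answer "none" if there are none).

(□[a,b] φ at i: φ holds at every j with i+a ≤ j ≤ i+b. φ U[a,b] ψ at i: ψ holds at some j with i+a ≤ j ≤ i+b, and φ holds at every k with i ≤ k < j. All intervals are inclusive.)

Evaluate at each i in [0,5]:
  i=0: ✓ (rhs at j=0)
  i=1: ✗ (no rhs in [1,2])
  i=2: ✗ (no rhs in [2,3])
  i=3: ✓ (rhs at j=4; lhs holds on [3,3])
  i=4: ✓ (rhs at j=4)
  i=5: ✗ (no rhs in [5,6])

0, 3, 4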